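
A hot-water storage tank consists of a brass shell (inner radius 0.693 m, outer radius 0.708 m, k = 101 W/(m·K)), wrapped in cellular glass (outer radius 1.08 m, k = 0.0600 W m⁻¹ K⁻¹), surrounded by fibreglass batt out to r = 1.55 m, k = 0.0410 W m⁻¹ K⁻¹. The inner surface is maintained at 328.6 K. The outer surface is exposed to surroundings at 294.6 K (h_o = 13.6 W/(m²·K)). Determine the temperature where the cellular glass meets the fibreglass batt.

Resistance network (inner→outer):
  R_brass = (1/0.693 − 1/0.708)/(4πk) = 0.03057/(4π·101) = 2.409×10^-5 K/W
  R_cellular glass = (1/0.708 − 1/1.08)/(4πk) = 0.4865/(4π·0.0600) = 0.6452 K/W
  R_fibreglass batt = (1/1.08 − 1/1.55)/(4πk) = 0.2808/(4π·0.0410) = 0.5449 K/W
  R_conv,out = 1/(4πr²h) = 1/(4π·1.55²·13.6) = 0.002435 K/W
ΣR = 2.409×10^-5 + 0.6452 + 0.5449 + 0.002435 = 1.193 K/W
Q = ΔT/ΣR = (328.6 K − 294.6 K)/1.193 = 28.50 W
From the inner boundary to the cellular glass/fibreglass batt interface, ΣR_partial = 0.6452 K/W.
T_interface = T_in − Q·ΣR_partial = 328.6 K − (28.50)(0.6452) = 310.2 K

T = 310.2 K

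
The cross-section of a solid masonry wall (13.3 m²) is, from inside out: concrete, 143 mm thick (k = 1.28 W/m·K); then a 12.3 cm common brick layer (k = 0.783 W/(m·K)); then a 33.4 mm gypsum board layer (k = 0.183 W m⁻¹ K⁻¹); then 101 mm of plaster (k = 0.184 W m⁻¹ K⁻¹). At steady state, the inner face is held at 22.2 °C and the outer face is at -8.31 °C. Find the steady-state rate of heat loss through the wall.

Treat each layer as a resistance in series:
  R_concrete = L/(kA) = 0.143/(1.28·13.3) = 0.008400 K/W
  R_common brick = L/(kA) = 0.123/(0.783·13.3) = 0.01181 K/W
  R_gypsum board = L/(kA) = 0.0334/(0.183·13.3) = 0.01372 K/W
  R_plaster = L/(kA) = 0.101/(0.184·13.3) = 0.04127 K/W
ΣR = 0.008400 + 0.01181 + 0.01372 + 0.04127 = 0.07520 K/W
Q = ΔT/ΣR = (22.2 °C − -8.31 °C)/0.07520 = 406 W

Q = 406 W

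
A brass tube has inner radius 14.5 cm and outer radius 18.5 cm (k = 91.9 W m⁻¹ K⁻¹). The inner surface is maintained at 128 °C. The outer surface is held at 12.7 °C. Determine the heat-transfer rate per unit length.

Q' = 2πk·ΔT/ln(r₂/r₁) = 2π × 91.9 × 115.3 / ln(0.185/0.145) = 2.73×10^5 W/m

Q' = 273 kW/m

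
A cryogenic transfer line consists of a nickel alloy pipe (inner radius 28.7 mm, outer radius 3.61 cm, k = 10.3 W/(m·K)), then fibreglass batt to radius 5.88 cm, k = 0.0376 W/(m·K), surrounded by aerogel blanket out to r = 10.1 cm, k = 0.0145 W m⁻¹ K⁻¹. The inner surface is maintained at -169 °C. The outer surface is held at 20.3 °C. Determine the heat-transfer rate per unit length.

Q' = 23.6 W/m

Series thermal resistances, inner to outer:
  R'_nickel alloy = ln(0.0361/0.0287)/(2πk) = 0.2294/(2π·10.3) = 0.003545 m·K/W
  R'_fibreglass batt = ln(0.0588/0.0361)/(2πk) = 0.4878/(2π·0.0376) = 2.065 m·K/W
  R'_aerogel blanket = ln(0.101/0.0588)/(2πk) = 0.5410/(2π·0.0145) = 5.938 m·K/W
ΣR = 0.003545 + 2.065 + 5.938 = 8.007 m·K/W
Q' = ΔT/ΣR = (-169 °C − 20.3 °C)/8.007 = -23.6 W/m
(Negative Q' ⇒ heat flows inward; heat gain = 23.6 W/m.)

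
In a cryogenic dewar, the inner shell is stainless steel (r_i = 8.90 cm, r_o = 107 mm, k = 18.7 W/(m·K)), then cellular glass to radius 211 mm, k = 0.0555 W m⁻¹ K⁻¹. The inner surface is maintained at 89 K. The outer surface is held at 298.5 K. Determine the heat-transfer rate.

Q = 31.7 W

Treat each layer as a resistance in series:
  R_stainless steel = (1/0.0890 − 1/0.107)/(4πk) = 1.890/(4π·18.7) = 0.008044 K/W
  R_cellular glass = (1/0.107 − 1/0.211)/(4πk) = 4.606/(4π·0.0555) = 6.605 K/W
ΣR = 0.008044 + 6.605 = 6.613 K/W
Q = ΔT/ΣR = (89 K − 298.5 K)/6.613 = -31.7 W
(Negative Q ⇒ heat flows inward; heat gain = 31.7 W.)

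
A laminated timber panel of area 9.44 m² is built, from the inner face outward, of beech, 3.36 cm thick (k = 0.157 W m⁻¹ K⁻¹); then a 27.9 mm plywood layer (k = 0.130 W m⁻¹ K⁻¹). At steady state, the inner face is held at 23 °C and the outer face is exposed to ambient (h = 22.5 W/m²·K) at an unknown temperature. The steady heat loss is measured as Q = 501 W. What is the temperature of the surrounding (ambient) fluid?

Sum the resistances:
  R_beech = L/(kA) = 0.0336/(0.157·9.44) = 0.02267 K/W
  R_plywood = L/(kA) = 0.0279/(0.130·9.44) = 0.02273 K/W
  R_conv,out = 1/(hA) = 1/(22.5·9.44) = 0.004708 K/W
ΣR = 0.05011 K/W
ΔT = Q·ΣR = 501 × 0.05011 = 25.11 K
Heat flows outward, so T_out = T_in − ΔT = 23 − 25.11 = -2.11 °C

T_out = -2.11 °C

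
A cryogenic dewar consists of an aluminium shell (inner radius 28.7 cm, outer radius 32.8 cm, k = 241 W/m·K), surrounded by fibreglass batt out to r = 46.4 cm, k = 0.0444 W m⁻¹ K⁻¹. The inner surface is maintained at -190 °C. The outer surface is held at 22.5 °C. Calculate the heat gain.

Q = 133 W

Series thermal resistances, inner to outer:
  R_aluminium = (1/0.287 − 1/0.328)/(4πk) = 0.4355/(4π·241) = 1.438×10^-4 K/W
  R_fibreglass batt = (1/0.328 − 1/0.464)/(4πk) = 0.8936/(4π·0.0444) = 1.602 K/W
ΣR = 1.438×10^-4 + 1.602 = 1.602 K/W
Q = ΔT/ΣR = (-190 °C − 22.5 °C)/1.602 = -133 W
(Negative Q ⇒ heat flows inward; heat gain = 133 W.)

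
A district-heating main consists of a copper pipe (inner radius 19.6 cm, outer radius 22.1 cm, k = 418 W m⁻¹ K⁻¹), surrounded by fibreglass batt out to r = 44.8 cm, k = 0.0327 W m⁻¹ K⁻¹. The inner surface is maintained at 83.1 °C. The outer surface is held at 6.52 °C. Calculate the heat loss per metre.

Treat each layer as a resistance in series:
  R'_copper = ln(0.221/0.196)/(2πk) = 0.1200/(2π·418) = 4.571×10^-5 m·K/W
  R'_fibreglass batt = ln(0.448/0.221)/(2πk) = 0.7066/(2π·0.0327) = 3.439 m·K/W
ΣR = 4.571×10^-5 + 3.439 = 3.439 m·K/W
Q' = ΔT/ΣR = (83.1 °C − 6.52 °C)/3.439 = 22.3 W/m

Q' = 22.3 W/m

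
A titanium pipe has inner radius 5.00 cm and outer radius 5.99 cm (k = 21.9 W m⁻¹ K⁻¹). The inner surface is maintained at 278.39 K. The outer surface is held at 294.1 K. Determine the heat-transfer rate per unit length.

Q' = 12000 W/m

Q' = 2πk·ΔT/ln(r₂/r₁) = 2π × 21.9 × 15.71 / ln(0.0599/0.0500) = 12000 W/m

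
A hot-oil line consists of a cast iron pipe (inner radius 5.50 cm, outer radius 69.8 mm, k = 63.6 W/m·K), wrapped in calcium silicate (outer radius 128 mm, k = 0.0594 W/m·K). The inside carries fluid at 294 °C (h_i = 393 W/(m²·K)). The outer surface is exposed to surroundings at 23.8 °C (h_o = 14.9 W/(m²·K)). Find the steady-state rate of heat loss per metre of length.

Q' = 157 W/m

Series thermal resistances, inner to outer:
  R'_conv,in = 1/(2πr h) = 1/(2π·0.0550·393) = 0.007363 m·K/W
  R'_cast iron = ln(0.0698/0.0550)/(2πk) = 0.2383/(2π·63.6) = 5.963×10^-4 m·K/W
  R'_calcium silicate = ln(0.128/0.0698)/(2πk) = 0.6064/(2π·0.0594) = 1.625 m·K/W
  R'_conv,out = 1/(2πr h) = 1/(2π·0.128·14.9) = 0.08345 m·K/W
ΣR = 0.007363 + 5.963×10^-4 + 1.625 + 0.08345 = 1.716 m·K/W
Q' = ΔT/ΣR = (294 °C − 23.8 °C)/1.716 = 157 W/m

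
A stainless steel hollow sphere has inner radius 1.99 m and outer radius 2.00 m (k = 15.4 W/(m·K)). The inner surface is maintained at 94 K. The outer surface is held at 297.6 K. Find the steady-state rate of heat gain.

Q = 15700 kW

Q = 4πk·ΔT/(1/r₁ − 1/r₂) = 4π × 15.4 × 203.6 / (1/1.99 − 1/2.00) = 1.57×10^7 W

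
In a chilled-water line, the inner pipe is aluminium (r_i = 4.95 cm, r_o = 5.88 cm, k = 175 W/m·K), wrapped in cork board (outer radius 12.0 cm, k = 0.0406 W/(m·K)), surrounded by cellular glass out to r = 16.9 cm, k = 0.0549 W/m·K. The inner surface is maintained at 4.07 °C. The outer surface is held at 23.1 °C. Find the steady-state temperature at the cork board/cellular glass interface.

T = 18.1 °C

Series thermal resistances, inner to outer:
  R'_aluminium = ln(0.0588/0.0495)/(2πk) = 0.1722/(2π·175) = 1.566×10^-4 m·K/W
  R'_cork board = ln(0.120/0.0588)/(2πk) = 0.7133/(2π·0.0406) = 2.796 m·K/W
  R'_cellular glass = ln(0.169/0.120)/(2πk) = 0.3424/(2π·0.0549) = 0.9926 m·K/W
ΣR = 1.566×10^-4 + 2.796 + 0.9926 = 3.789 m·K/W
Q' = ΔT/ΣR = (4.07 °C − 23.1 °C)/3.789 = -5.022 W/m
From the inner boundary to the cork board/cellular glass interface, ΣR_partial = 2.796 m·K/W.
T_interface = T_in − Q'·ΣR_partial = 4.07 °C − (-5.022)(2.796) = 18.1 °C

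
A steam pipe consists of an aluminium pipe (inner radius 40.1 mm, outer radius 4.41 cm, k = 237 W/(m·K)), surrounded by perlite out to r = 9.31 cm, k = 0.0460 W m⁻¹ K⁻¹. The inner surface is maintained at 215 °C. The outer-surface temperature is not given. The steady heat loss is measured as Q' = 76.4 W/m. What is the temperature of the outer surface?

Sum the resistances:
  R'_aluminium = ln(0.0441/0.0401)/(2πk) = 0.09508/(2π·237) = 6.385×10^-5 m·K/W
  R'_perlite = ln(0.0931/0.0441)/(2πk) = 0.7472/(2π·0.0460) = 2.585 m·K/W
ΣR = 2.585 m·K/W
ΔT = Q'·ΣR = 76.4 × 2.585 = 197.5 K
Heat flows outward, so T_out = T_in − ΔT = 215 − 197.5 = 17.5 °C

T_out = 17.5 °C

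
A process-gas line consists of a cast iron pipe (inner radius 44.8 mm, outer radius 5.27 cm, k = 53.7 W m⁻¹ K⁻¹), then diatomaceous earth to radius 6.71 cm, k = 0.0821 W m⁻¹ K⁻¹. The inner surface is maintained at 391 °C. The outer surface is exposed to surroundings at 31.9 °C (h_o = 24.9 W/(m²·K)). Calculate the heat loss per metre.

Resistance network (inner→outer):
  R'_cast iron = ln(0.0527/0.0448)/(2πk) = 0.1624/(2π·53.7) = 4.813×10^-4 m·K/W
  R'_diatomaceous earth = ln(0.0671/0.0527)/(2πk) = 0.2416/(2π·0.0821) = 0.4683 m·K/W
  R'_conv,out = 1/(2πr h) = 1/(2π·0.0671·24.9) = 0.09526 m·K/W
ΣR = 4.813×10^-4 + 0.4683 + 0.09526 = 0.5640 m·K/W
Q' = ΔT/ΣR = (391 °C − 31.9 °C)/0.5640 = 637 W/m

Q' = 637 W/m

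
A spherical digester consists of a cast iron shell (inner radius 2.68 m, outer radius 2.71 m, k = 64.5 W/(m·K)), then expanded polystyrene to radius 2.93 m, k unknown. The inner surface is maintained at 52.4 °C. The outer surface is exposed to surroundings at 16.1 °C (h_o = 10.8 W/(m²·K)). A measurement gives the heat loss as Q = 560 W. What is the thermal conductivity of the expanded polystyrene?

ΣR = ΔT/Q = |52.4 − 16.1|/560 = 0.06482 K/W
Known resistances:
  R_cast iron = (1/2.68 − 1/2.71)/(4πk) = 0.004131/(4π·64.5) = 5.096×10^-6 K/W
  R_conv,out = 1/(4πr²h) = 1/(4π·2.93²·10.8) = 8.583×10^-4 K/W
R_expanded polystyrene = ΣR − ΣR_known = 0.06482 − 8.634×10^-4 = 0.06396 K/W
(1/r₁−1/r₂)/(4πk) = 0.06396 ⇒ k = 0.02771/(4π·0.06396) = 0.0345 W/m·K

k = 0.0345 W/m·K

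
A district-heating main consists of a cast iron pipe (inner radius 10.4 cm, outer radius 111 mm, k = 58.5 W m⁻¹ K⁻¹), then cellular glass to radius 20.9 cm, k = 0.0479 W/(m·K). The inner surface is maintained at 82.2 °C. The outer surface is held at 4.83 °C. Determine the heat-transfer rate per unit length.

Treat each layer as a resistance in series:
  R'_cast iron = ln(0.111/0.104)/(2πk) = 0.06514/(2π·58.5) = 1.772×10^-4 m·K/W
  R'_cellular glass = ln(0.209/0.111)/(2πk) = 0.6328/(2π·0.0479) = 2.103 m·K/W
ΣR = 1.772×10^-4 + 2.103 = 2.103 m·K/W
Q' = ΔT/ΣR = (82.2 °C − 4.83 °C)/2.103 = 36.8 W/m

Q' = 36.8 W/m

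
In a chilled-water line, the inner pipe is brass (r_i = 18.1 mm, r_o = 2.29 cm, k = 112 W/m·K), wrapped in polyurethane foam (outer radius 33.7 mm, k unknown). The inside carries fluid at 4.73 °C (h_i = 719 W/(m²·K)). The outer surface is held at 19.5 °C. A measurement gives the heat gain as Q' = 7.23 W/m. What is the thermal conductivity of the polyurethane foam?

k = 0.0303 W/m·K

ΣR = ΔT/Q' = |4.73 − 19.5|/7.23 = 2.043 m·K/W
Known resistances:
  R'_conv,in = 1/(2πr h) = 1/(2π·0.0181·719) = 0.01223 m·K/W
  R'_brass = ln(0.0229/0.0181)/(2πk) = 0.2352/(2π·112) = 3.343×10^-4 m·K/W
R_polyurethane foam = ΣR − ΣR_known = 2.043 − 0.01256 = 2.030 m·K/W
ln(r₂/r₁)/(2πk) = 2.030 ⇒ k = 0.3864/(2π·2.030) = 0.0303 W/m·K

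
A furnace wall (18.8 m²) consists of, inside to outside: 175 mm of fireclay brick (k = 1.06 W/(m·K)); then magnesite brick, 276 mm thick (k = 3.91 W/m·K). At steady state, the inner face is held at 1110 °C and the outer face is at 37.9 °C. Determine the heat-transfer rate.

Treat each layer as a resistance in series:
  R_fireclay brick = L/(kA) = 0.175/(1.06·18.8) = 0.008782 K/W
  R_magnesite brick = L/(kA) = 0.276/(3.91·18.8) = 0.003755 K/W
ΣR = 0.008782 + 0.003755 = 0.01254 K/W
Q = ΔT/ΣR = (1110 °C − 37.9 °C)/0.01254 = 85500 W

Q = 85500 W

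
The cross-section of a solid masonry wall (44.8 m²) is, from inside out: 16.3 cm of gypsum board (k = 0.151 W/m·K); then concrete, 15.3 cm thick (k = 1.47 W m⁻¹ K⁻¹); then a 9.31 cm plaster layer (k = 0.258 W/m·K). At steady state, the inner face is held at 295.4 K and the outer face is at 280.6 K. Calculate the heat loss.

Q = 429 W

Series thermal resistances, inner to outer:
  R_gypsum board = L/(kA) = 0.163/(0.151·44.8) = 0.02410 K/W
  R_concrete = L/(kA) = 0.153/(1.47·44.8) = 0.002323 K/W
  R_plaster = L/(kA) = 0.0931/(0.258·44.8) = 0.008055 K/W
ΣR = 0.02410 + 0.002323 + 0.008055 = 0.03448 K/W
Q = ΔT/ΣR = (295.4 K − 280.6 K)/0.03448 = 429 W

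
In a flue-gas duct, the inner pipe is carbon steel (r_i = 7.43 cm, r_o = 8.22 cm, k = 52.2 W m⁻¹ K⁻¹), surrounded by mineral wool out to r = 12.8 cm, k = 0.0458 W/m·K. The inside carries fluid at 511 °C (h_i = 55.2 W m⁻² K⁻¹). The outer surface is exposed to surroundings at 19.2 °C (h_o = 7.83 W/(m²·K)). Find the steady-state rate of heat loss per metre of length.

Series thermal resistances, inner to outer:
  R'_conv,in = 1/(2πr h) = 1/(2π·0.0743·55.2) = 0.03881 m·K/W
  R'_carbon steel = ln(0.0822/0.0743)/(2πk) = 0.1010/(2π·52.2) = 3.081×10^-4 m·K/W
  R'_mineral wool = ln(0.128/0.0822)/(2πk) = 0.4429/(2π·0.0458) = 1.539 m·K/W
  R'_conv,out = 1/(2πr h) = 1/(2π·0.128·7.83) = 0.1588 m·K/W
ΣR = 0.03881 + 3.081×10^-4 + 1.539 + 0.1588 = 1.737 m·K/W
Q' = ΔT/ΣR = (511 °C − 19.2 °C)/1.737 = 283 W/m

Q' = 283 W/m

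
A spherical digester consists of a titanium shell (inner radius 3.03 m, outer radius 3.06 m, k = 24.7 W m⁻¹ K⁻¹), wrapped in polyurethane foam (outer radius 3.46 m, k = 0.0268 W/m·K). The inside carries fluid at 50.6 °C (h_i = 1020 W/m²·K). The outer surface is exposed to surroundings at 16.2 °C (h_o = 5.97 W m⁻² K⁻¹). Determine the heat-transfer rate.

Q = 304 W

Series thermal resistances, inner to outer:
  R_conv,in = 1/(4πr²h) = 1/(4π·3.03²·1020) = 8.498×10^-6 K/W
  R_titanium = (1/3.03 − 1/3.06)/(4πk) = 0.003236/(4π·24.7) = 1.042×10^-5 K/W
  R_polyurethane foam = (1/3.06 − 1/3.46)/(4πk) = 0.03778/(4π·0.0268) = 0.1122 K/W
  R_conv,out = 1/(4πr²h) = 1/(4π·3.46²·5.97) = 0.001113 K/W
ΣR = 8.498×10^-6 + 1.042×10^-5 + 0.1122 + 0.001113 = 0.1133 K/W
Q = ΔT/ΣR = (50.6 °C − 16.2 °C)/0.1133 = 304 W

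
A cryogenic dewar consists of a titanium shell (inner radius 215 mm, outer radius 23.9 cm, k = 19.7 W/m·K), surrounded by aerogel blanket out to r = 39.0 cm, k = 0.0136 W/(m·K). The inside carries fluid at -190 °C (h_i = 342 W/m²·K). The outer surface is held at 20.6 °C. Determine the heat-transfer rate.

Series thermal resistances, inner to outer:
  R_conv,in = 1/(4πr²h) = 1/(4π·0.215²·342) = 0.005034 K/W
  R_titanium = (1/0.215 − 1/0.239)/(4πk) = 0.4671/(4π·19.7) = 0.001887 K/W
  R_aerogel blanket = (1/0.239 − 1/0.390)/(4πk) = 1.620/(4π·0.0136) = 9.479 K/W
ΣR = 0.005034 + 0.001887 + 9.479 = 9.486 K/W
Q = ΔT/ΣR = (-190 °C − 20.6 °C)/9.486 = -22.2 W
(Negative Q ⇒ heat flows inward; heat gain = 22.2 W.)

Q = 22.2 W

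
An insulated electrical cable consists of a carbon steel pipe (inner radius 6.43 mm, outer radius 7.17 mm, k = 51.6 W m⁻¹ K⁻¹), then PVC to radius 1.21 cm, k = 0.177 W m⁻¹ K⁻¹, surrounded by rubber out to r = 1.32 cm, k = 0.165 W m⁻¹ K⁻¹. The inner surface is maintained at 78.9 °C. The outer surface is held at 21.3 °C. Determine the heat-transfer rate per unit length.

Q' = 104 W/m

Series thermal resistances, inner to outer:
  R'_carbon steel = ln(0.00717/0.00643)/(2πk) = 0.1089/(2π·51.6) = 3.360×10^-4 m·K/W
  R'_PVC = ln(0.0121/0.00717)/(2πk) = 0.5233/(2π·0.177) = 0.4705 m·K/W
  R'_rubber = ln(0.0132/0.0121)/(2πk) = 0.08701/(2π·0.165) = 0.08393 m·K/W
ΣR = 3.360×10^-4 + 0.4705 + 0.08393 = 0.5548 m·K/W
Q' = ΔT/ΣR = (78.9 °C − 21.3 °C)/0.5548 = 104 W/m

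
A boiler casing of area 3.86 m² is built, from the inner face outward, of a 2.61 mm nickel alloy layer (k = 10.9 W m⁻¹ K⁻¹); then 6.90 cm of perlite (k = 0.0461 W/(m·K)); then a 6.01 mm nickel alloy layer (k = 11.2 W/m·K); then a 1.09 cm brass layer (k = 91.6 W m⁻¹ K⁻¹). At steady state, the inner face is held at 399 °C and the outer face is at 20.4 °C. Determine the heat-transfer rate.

Treat each layer as a resistance in series:
  R_nickel alloy = L/(kA) = 0.00261/(10.9·3.86) = 6.203×10^-5 K/W
  R_perlite = L/(kA) = 0.0690/(0.0461·3.86) = 0.3878 K/W
  R_nickel alloy = L/(kA) = 0.00601/(11.2·3.86) = 1.390×10^-4 K/W
  R_brass = L/(kA) = 0.0109/(91.6·3.86) = 3.083×10^-5 K/W
ΣR = 6.203×10^-5 + 0.3878 + 1.390×10^-4 + 3.083×10^-5 = 0.3880 K/W
Q = ΔT/ΣR = (399 °C − 20.4 °C)/0.3880 = 976 W

Q = 976 W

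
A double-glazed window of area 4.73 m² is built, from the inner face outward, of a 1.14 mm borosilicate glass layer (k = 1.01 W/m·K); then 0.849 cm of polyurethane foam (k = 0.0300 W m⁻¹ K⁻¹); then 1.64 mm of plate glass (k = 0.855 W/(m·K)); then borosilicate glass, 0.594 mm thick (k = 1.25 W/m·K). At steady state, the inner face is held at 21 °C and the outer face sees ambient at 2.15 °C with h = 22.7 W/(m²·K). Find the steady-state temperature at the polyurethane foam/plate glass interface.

Treat each layer as a resistance in series:
  R_borosilicate glass = L/(kA) = 0.00114/(1.01·4.73) = 2.386×10^-4 K/W
  R_polyurethane foam = L/(kA) = 0.00849/(0.0300·4.73) = 0.05983 K/W
  R_plate glass = L/(kA) = 0.00164/(0.855·4.73) = 4.055×10^-4 K/W
  R_borosilicate glass = L/(kA) = 5.94×10^-4/(1.25·4.73) = 1.005×10^-4 K/W
  R_conv,out = 1/(hA) = 1/(22.7·4.73) = 0.009314 K/W
ΣR = 2.386×10^-4 + 0.05983 + 4.055×10^-4 + 1.005×10^-4 + 0.009314 = 0.06989 K/W
Q = ΔT/ΣR = (21 °C − 2.15 °C)/0.06989 = 269.7 W
From the inner boundary to the polyurethane foam/plate glass interface, ΣR_partial = 0.06007 K/W.
T_interface = T_in − Q·ΣR_partial = 21 °C − (269.7)(0.06007) = 4.80 °C

T = 4.80 °C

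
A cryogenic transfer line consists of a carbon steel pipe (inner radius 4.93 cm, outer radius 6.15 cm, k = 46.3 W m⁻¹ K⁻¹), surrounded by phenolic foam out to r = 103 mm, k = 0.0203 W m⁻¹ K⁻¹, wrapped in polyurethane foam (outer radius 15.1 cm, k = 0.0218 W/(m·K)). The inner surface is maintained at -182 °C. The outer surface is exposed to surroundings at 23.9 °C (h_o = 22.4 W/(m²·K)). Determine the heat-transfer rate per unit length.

Q' = 29.9 W/m

Treat each layer as a resistance in series:
  R'_carbon steel = ln(0.0615/0.0493)/(2πk) = 0.2211/(2π·46.3) = 7.601×10^-4 m·K/W
  R'_phenolic foam = ln(0.103/0.0615)/(2πk) = 0.5157/(2π·0.0203) = 4.043 m·K/W
  R'_polyurethane foam = ln(0.151/0.103)/(2πk) = 0.3826/(2π·0.0218) = 2.793 m·K/W
  R'_conv,out = 1/(2πr h) = 1/(2π·0.151·22.4) = 0.04705 m·K/W
ΣR = 7.601×10^-4 + 4.043 + 2.793 + 0.04705 = 6.884 m·K/W
Q' = ΔT/ΣR = (-182 °C − 23.9 °C)/6.884 = -29.9 W/m
(Negative Q' ⇒ heat flows inward; heat gain = 29.9 W/m.)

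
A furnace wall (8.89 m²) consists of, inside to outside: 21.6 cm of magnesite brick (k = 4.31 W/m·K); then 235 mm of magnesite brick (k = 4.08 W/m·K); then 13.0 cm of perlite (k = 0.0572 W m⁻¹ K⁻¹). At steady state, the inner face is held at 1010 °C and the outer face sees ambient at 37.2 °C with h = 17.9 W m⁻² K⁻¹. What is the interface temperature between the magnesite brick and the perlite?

T = 967 °C

Resistance network (inner→outer):
  R_magnesite brick = L/(kA) = 0.216/(4.31·8.89) = 0.005637 K/W
  R_magnesite brick = L/(kA) = 0.235/(4.08·8.89) = 0.006479 K/W
  R_perlite = L/(kA) = 0.130/(0.0572·8.89) = 0.2556 K/W
  R_conv,out = 1/(hA) = 1/(17.9·8.89) = 0.006284 K/W
ΣR = 0.005637 + 0.006479 + 0.2556 + 0.006284 = 0.2740 K/W
Q = ΔT/ΣR = (1010 °C − 37.2 °C)/0.2740 = 3550 W
From the inner boundary to the magnesite brick/perlite interface, ΣR_partial = 0.01212 K/W.
T_interface = T_in − Q·ΣR_partial = 1010 °C − (3550)(0.01212) = 967 °C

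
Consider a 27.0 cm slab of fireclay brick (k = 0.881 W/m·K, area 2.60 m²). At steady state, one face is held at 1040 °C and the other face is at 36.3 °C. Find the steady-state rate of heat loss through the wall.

Q = kA·ΔT/L = 0.881 × 2.60 × |1040 °C − 36.3 °C| / 0.270 = 8520 W

Q = 8520 W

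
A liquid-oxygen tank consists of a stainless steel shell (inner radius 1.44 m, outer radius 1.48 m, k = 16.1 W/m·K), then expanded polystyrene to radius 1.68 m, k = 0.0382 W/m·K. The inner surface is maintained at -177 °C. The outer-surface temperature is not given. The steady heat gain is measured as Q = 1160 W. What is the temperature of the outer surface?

Sum the resistances:
  R_stainless steel = (1/1.44 − 1/1.48)/(4πk) = 0.01877/(4π·16.1) = 9.277×10^-5 K/W
  R_expanded polystyrene = (1/1.48 − 1/1.68)/(4πk) = 0.08044/(4π·0.0382) = 0.1676 K/W
ΣR = 0.1677 K/W
ΔT = Q·ΣR = 1160 × 0.1677 = 194.5 K
Heat flows inward, so T_out = T_in + ΔT = -177 + 194.5 = 17.5 °C

T_out = 17.5 °C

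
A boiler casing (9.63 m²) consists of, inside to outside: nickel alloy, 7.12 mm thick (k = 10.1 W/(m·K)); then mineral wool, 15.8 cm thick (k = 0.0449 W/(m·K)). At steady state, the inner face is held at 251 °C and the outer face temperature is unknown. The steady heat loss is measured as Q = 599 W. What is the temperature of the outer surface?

T_out = 32.1 °C

Sum the resistances:
  R_nickel alloy = L/(kA) = 0.00712/(10.1·9.63) = 7.320×10^-5 K/W
  R_mineral wool = L/(kA) = 0.158/(0.0449·9.63) = 0.3654 K/W
ΣR = 0.3655 K/W
ΔT = Q·ΣR = 599 × 0.3655 = 218.9 K
Heat flows outward, so T_out = T_in − ΔT = 251 − 218.9 = 32.1 °C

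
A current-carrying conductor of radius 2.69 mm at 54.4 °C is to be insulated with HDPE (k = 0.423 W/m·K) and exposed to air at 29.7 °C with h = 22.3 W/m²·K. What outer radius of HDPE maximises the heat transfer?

For a cylinder, r_cr = k_ins/h = 0.423/22.3 = 0.0190 m = 1.90 cm

r_cr = 1.90 cm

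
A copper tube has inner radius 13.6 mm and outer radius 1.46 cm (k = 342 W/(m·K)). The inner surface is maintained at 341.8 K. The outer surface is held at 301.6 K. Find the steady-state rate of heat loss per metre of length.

Q' = 1220 kW/m

Q' = 2πk·ΔT/ln(r₂/r₁) = 2π × 342 × 40.2 / ln(0.0146/0.0136) = 1.22×10^6 W/m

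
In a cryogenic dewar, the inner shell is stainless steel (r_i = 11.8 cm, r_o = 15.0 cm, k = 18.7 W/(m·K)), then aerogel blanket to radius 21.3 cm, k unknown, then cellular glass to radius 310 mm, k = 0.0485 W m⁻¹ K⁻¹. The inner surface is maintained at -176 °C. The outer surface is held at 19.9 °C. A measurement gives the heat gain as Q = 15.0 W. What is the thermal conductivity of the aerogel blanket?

ΣR = ΔT/Q = |-176 − 19.9|/15.0 = 13.06 K/W
Known resistances:
  R_stainless steel = (1/0.118 − 1/0.150)/(4πk) = 1.808/(4π·18.7) = 0.007694 K/W
  R_cellular glass = (1/0.213 − 1/0.310)/(4πk) = 1.469/(4π·0.0485) = 2.410 K/W
R_aerogel blanket = ΣR − ΣR_known = 13.06 − 2.418 = 10.64 K/W
(1/r₁−1/r₂)/(4πk) = 10.64 ⇒ k = 1.972/(4π·10.64) = 0.0147 W/m·K

k = 0.0147 W/m·K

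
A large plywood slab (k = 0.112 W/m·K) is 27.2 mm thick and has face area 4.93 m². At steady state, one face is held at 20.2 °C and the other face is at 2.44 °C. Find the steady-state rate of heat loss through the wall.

Q = kA·ΔT/L = 0.112 × 4.93 × |20.2 °C − 2.44 °C| / 0.0272 = 361 W

Q = 361 W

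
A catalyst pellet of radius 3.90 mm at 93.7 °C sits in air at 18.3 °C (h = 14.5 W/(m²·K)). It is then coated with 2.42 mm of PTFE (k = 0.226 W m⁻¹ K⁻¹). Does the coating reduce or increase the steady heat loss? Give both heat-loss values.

increases: 0.209 → 0.438 W

Critical radius for a sphere: r_cr = 2k/h = 0.0312 m = 3.12 cm.
Outer radius after coating: r₂ = 0.00390 + 0.00242 = 0.00632 m.
Since r₁ < r_cr and r₂ ≤ r_cr, the coating moves toward the maximum at r_cr — heat loss rises.
Bare: R = 1/(4πr₁²h) = 360.8 K/W; Q = 75.4/360.8 = 0.209 W.
Coated: R = R_cond + R_conv = 172.0 K/W; Q = 75.4/172.0 = 0.438 W.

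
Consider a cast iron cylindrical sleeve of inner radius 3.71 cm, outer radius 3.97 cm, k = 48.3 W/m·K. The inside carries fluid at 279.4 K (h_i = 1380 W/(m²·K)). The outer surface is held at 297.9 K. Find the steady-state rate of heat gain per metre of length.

Resistance network (inner→outer):
  R'_conv,in = 1/(2πr h) = 1/(2π·0.0371·1380) = 0.003109 m·K/W
  R'_cast iron = ln(0.0397/0.0371)/(2πk) = 0.06773/(2π·48.3) = 2.232×10^-4 m·K/W
ΣR = 0.003109 + 2.232×10^-4 = 0.003332 m·K/W
Q' = ΔT/ΣR = (279.4 K − 297.9 K)/0.003332 = -5550 W/m
(Negative Q' ⇒ heat flows inward; heat gain = 5550 W/m.)

Q' = 5.55 kW/m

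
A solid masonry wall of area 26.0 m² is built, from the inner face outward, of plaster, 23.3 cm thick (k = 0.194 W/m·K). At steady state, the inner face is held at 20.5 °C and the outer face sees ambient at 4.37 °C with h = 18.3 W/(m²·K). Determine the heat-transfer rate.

Resistance network (inner→outer):
  R_plaster = L/(kA) = 0.233/(0.194·26.0) = 0.04619 K/W
  R_conv,out = 1/(hA) = 1/(18.3·26.0) = 0.002102 K/W
ΣR = 0.04619 + 0.002102 = 0.04829 K/W
Q = ΔT/ΣR = (20.5 °C − 4.37 °C)/0.04829 = 334 W

Q = 334 W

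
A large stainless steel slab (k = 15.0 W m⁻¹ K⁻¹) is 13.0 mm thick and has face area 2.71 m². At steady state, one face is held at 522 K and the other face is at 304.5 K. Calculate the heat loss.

Q = 680 kW

Q = kA·ΔT/L = 15.0 × 2.71 × |522 K − 304.5 K| / 0.0130 = 6.80×10^5 W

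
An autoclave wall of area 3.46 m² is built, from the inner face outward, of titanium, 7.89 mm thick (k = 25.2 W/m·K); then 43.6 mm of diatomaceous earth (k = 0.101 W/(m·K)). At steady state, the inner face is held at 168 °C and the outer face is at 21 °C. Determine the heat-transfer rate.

Q = 1180 W

Treat each layer as a resistance in series:
  R_titanium = L/(kA) = 0.00789/(25.2·3.46) = 9.049×10^-5 K/W
  R_diatomaceous earth = L/(kA) = 0.0436/(0.101·3.46) = 0.1248 K/W
ΣR = 9.049×10^-5 + 0.1248 = 0.1249 K/W
Q = ΔT/ΣR = (168 °C − 21 °C)/0.1249 = 1180 W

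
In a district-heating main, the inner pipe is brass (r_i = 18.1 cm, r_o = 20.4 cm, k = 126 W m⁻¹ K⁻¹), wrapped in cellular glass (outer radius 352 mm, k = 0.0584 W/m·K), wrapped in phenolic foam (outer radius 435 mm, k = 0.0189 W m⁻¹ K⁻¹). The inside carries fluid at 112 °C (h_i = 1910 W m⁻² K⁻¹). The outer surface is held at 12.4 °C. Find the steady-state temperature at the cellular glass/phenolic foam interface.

Series thermal resistances, inner to outer:
  R'_conv,in = 1/(2πr h) = 1/(2π·0.181·1910) = 4.604×10^-4 m·K/W
  R'_brass = ln(0.204/0.181)/(2πk) = 0.1196/(2π·126) = 1.511×10^-4 m·K/W
  R'_cellular glass = ln(0.352/0.204)/(2πk) = 0.5455/(2π·0.0584) = 1.487 m·K/W
  R'_phenolic foam = ln(0.435/0.352)/(2πk) = 0.2117/(2π·0.0189) = 1.783 m·K/W
ΣR = 4.604×10^-4 + 1.511×10^-4 + 1.487 + 1.783 = 3.271 m·K/W
Q' = ΔT/ΣR = (112 °C − 12.4 °C)/3.271 = 30.45 W/m
From the inner boundary to the cellular glass/phenolic foam interface, ΣR_partial = 1.488 m·K/W.
T_interface = T_in − Q'·ΣR_partial = 112 °C − (30.45)(1.488) = 66.7 °C

T = 66.7 °C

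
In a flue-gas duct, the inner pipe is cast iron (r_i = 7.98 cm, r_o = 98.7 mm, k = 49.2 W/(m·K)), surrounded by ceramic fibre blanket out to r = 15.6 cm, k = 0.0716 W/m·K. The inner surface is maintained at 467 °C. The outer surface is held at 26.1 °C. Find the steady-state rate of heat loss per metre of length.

Treat each layer as a resistance in series:
  R'_cast iron = ln(0.0987/0.0798)/(2πk) = 0.2126/(2π·49.2) = 6.876×10^-4 m·K/W
  R'_ceramic fibre blanket = ln(0.156/0.0987)/(2πk) = 0.4578/(2π·0.0716) = 1.018 m·K/W
ΣR = 6.876×10^-4 + 1.018 = 1.019 m·K/W
Q' = ΔT/ΣR = (467 °C − 26.1 °C)/1.019 = 433 W/m

Q' = 433 W/m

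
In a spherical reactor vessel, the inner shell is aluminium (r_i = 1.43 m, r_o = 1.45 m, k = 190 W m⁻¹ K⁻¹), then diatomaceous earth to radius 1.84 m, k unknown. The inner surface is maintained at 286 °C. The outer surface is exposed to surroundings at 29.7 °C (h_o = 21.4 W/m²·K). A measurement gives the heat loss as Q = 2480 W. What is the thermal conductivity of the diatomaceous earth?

k = 0.114 W/m·K

ΣR = ΔT/Q = |286 − 29.7|/2480 = 0.1033 K/W
Known resistances:
  R_aluminium = (1/1.43 − 1/1.45)/(4πk) = 0.009646/(4π·190) = 4.040×10^-6 K/W
  R_conv,out = 1/(4πr²h) = 1/(4π·1.84²·21.4) = 0.001098 K/W
R_diatomaceous earth = ΣR − ΣR_known = 0.1033 − 0.001102 = 0.1022 K/W
(1/r₁−1/r₂)/(4πk) = 0.1022 ⇒ k = 0.1462/(4π·0.1022) = 0.114 W/m·K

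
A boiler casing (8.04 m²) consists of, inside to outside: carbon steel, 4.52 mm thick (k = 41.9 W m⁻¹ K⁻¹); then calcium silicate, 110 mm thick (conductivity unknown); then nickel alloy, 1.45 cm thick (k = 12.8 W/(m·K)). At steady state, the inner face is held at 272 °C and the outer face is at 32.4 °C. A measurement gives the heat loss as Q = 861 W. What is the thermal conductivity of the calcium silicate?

ΣR = ΔT/Q = |272 − 32.4|/861 = 0.2783 K/W
Known resistances:
  R_carbon steel = L/(kA) = 0.00452/(41.9·8.04) = 1.342×10^-5 K/W
  R_nickel alloy = L/(kA) = 0.0145/(12.8·8.04) = 1.409×10^-4 K/W
R_calcium silicate = ΣR − ΣR_known = 0.2783 − 1.543×10^-4 = 0.2781 K/W
L/(kA) = 0.2781 ⇒ k = 0.110/(0.2781·8.04) = 0.0492 W/m·K

k = 0.0492 W/m·K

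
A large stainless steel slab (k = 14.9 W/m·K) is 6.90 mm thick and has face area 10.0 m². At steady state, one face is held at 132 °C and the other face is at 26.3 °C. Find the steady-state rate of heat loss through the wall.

Q = 2280 kW

Q = kA·ΔT/L = 14.9 × 10.0 × |132 °C − 26.3 °C| / 0.00690 = 2.28×10^6 W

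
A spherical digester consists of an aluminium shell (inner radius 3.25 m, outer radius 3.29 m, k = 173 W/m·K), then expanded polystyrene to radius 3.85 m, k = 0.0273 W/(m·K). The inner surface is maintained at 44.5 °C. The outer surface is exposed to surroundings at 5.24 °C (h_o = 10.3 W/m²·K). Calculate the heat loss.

Q = 303 W

Series thermal resistances, inner to outer:
  R_aluminium = (1/3.25 − 1/3.29)/(4πk) = 0.003741/(4π·173) = 1.721×10^-6 K/W
  R_expanded polystyrene = (1/3.29 − 1/3.85)/(4πk) = 0.04421/(4π·0.0273) = 0.1289 K/W
  R_conv,out = 1/(4πr²h) = 1/(4π·3.85²·10.3) = 5.212×10^-4 K/W
ΣR = 1.721×10^-6 + 0.1289 + 5.212×10^-4 = 0.1294 K/W
Q = ΔT/ΣR = (44.5 °C − 5.24 °C)/0.1294 = 303 W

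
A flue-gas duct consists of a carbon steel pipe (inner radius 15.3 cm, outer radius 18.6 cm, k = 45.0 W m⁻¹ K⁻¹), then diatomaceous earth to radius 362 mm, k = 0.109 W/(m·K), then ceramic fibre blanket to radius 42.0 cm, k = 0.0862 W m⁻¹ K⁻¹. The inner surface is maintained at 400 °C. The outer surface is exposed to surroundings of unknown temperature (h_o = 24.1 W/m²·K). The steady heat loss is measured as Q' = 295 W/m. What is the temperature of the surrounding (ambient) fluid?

Sum the resistances:
  R'_carbon steel = ln(0.186/0.153)/(2πk) = 0.1953/(2π·45.0) = 6.908×10^-4 m·K/W
  R'_diatomaceous earth = ln(0.362/0.186)/(2πk) = 0.6659/(2π·0.109) = 0.9723 m·K/W
  R'_ceramic fibre blanket = ln(0.420/0.362)/(2πk) = 0.1486/(2π·0.0862) = 0.2744 m·K/W
  R'_conv,out = 1/(2πr h) = 1/(2π·0.420·24.1) = 0.01572 m·K/W
ΣR = 1.263 m·K/W
ΔT = Q'·ΣR = 295 × 1.263 = 372.6 K
Heat flows outward, so T_out = T_in − ΔT = 400 − 372.6 = 27.4 °C

T_out = 27.4 °C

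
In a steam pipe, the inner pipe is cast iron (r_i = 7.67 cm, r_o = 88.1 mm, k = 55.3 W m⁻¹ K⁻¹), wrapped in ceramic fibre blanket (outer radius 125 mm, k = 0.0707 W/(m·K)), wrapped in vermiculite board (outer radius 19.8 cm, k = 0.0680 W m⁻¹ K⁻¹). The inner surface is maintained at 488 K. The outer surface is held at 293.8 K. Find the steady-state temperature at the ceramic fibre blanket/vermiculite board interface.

Treat each layer as a resistance in series:
  R'_cast iron = ln(0.0881/0.0767)/(2πk) = 0.1386/(2π·55.3) = 3.988×10^-4 m·K/W
  R'_ceramic fibre blanket = ln(0.125/0.0881)/(2πk) = 0.3498/(2π·0.0707) = 0.7875 m·K/W
  R'_vermiculite board = ln(0.198/0.125)/(2πk) = 0.4600/(2π·0.0680) = 1.077 m·K/W
ΣR = 3.988×10^-4 + 0.7875 + 1.077 = 1.865 m·K/W
Q' = ΔT/ΣR = (488 K − 293.8 K)/1.865 = 104.1 W/m
From the inner boundary to the ceramic fibre blanket/vermiculite board interface, ΣR_partial = 0.7879 m·K/W.
T_interface = T_in − Q'·ΣR_partial = 488 K − (104.1)(0.7879) = 406 K

T = 406 K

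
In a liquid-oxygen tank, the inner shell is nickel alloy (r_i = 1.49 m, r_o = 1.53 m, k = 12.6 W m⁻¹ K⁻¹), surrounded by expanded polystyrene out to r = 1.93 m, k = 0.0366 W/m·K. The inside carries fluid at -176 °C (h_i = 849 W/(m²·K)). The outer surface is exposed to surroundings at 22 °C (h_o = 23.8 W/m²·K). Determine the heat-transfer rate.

Q = 670 W

Series thermal resistances, inner to outer:
  R_conv,in = 1/(4πr²h) = 1/(4π·1.49²·849) = 4.222×10^-5 K/W
  R_nickel alloy = (1/1.49 − 1/1.53)/(4πk) = 0.01755/(4π·12.6) = 1.108×10^-4 K/W
  R_expanded polystyrene = (1/1.53 − 1/1.93)/(4πk) = 0.1355/(4π·0.0366) = 0.2945 K/W
  R_conv,out = 1/(4πr²h) = 1/(4π·1.93²·23.8) = 8.976×10^-4 K/W
ΣR = 4.222×10^-5 + 1.108×10^-4 + 0.2945 + 8.976×10^-4 = 0.2956 K/W
Q = ΔT/ΣR = (-176 °C − 22 °C)/0.2956 = -670 W
(Negative Q ⇒ heat flows inward; heat gain = 670 W.)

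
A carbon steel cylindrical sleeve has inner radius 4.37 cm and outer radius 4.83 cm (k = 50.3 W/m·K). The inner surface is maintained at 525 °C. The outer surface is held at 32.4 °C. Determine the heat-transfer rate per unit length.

Q' = 1.56×10^6 W/m

Q' = 2πk·ΔT/ln(r₂/r₁) = 2π × 50.3 × 492.6 / ln(0.0483/0.0437) = 1.56×10^6 W/m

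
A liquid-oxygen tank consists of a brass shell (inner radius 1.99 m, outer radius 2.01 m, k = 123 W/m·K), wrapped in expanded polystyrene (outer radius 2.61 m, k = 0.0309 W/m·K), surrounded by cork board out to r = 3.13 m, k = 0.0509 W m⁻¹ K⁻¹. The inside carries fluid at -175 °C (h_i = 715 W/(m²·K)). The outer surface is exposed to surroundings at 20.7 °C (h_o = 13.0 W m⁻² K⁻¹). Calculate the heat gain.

Q = 496 W

Series thermal resistances, inner to outer:
  R_conv,in = 1/(4πr²h) = 1/(4π·1.99²·715) = 2.810×10^-5 K/W
  R_brass = (1/1.99 − 1/2.01)/(4πk) = 0.005000/(4π·123) = 3.235×10^-6 K/W
  R_expanded polystyrene = (1/2.01 − 1/2.61)/(4πk) = 0.1144/(4π·0.0309) = 0.2945 K/W
  R_cork board = (1/2.61 − 1/3.13)/(4πk) = 0.06365/(4π·0.0509) = 0.09952 K/W
  R_conv,out = 1/(4πr²h) = 1/(4π·3.13²·13.0) = 6.248×10^-4 K/W
ΣR = 2.810×10^-5 + 3.235×10^-6 + 0.2945 + 0.09952 + 6.248×10^-4 = 0.3947 K/W
Q = ΔT/ΣR = (-175 °C − 20.7 °C)/0.3947 = -496 W
(Negative Q ⇒ heat flows inward; heat gain = 496 W.)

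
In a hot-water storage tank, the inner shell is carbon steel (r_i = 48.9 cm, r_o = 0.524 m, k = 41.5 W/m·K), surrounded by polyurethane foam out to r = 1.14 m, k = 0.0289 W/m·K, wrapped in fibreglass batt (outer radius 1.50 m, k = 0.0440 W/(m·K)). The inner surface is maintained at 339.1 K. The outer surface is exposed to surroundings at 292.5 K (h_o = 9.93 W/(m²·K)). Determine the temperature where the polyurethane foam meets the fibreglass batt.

T = 298.1 K

Resistance network (inner→outer):
  R_carbon steel = (1/0.489 − 1/0.524)/(4πk) = 0.1366/(4π·41.5) = 2.619×10^-4 K/W
  R_polyurethane foam = (1/0.524 − 1/1.14)/(4πk) = 1.031/(4π·0.0289) = 2.839 K/W
  R_fibreglass batt = (1/1.14 − 1/1.50)/(4πk) = 0.2105/(4π·0.0440) = 0.3808 K/W
  R_conv,out = 1/(4πr²h) = 1/(4π·1.50²·9.93) = 0.003562 K/W
ΣR = 2.619×10^-4 + 2.839 + 0.3808 + 0.003562 = 3.224 K/W
Q = ΔT/ΣR = (339.1 K − 292.5 K)/3.224 = 14.45 W
From the inner boundary to the polyurethane foam/fibreglass batt interface, ΣR_partial = 2.839 K/W.
T_interface = T_in − Q·ΣR_partial = 339.1 K − (14.45)(2.839) = 298.1 K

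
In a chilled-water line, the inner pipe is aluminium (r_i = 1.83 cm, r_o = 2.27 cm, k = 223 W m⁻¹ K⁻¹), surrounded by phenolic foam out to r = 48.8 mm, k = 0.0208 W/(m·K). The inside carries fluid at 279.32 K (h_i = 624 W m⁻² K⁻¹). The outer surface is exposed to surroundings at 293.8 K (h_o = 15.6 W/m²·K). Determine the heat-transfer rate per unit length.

Resistance network (inner→outer):
  R'_conv,in = 1/(2πr h) = 1/(2π·0.0183·624) = 0.01394 m·K/W
  R'_aluminium = ln(0.0227/0.0183)/(2πk) = 0.2155/(2π·223) = 1.538×10^-4 m·K/W
  R'_phenolic foam = ln(0.0488/0.0227)/(2πk) = 0.7654/(2π·0.0208) = 5.856 m·K/W
  R'_conv,out = 1/(2πr h) = 1/(2π·0.0488·15.6) = 0.2091 m·K/W
ΣR = 0.01394 + 1.538×10^-4 + 5.856 + 0.2091 = 6.079 m·K/W
Q' = ΔT/ΣR = (279.32 K − 293.8 K)/6.079 = -2.38 W/m
(Negative Q' ⇒ heat flows inward; heat gain = 2.38 W/m.)

Q' = 2.38 W/m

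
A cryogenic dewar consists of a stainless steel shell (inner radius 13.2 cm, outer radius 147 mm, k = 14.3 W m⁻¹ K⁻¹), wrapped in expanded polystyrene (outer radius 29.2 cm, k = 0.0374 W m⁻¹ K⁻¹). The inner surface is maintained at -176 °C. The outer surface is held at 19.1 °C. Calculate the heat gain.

Q = 27.1 W

Series thermal resistances, inner to outer:
  R_stainless steel = (1/0.132 − 1/0.147)/(4πk) = 0.7730/(4π·14.3) = 0.004302 K/W
  R_expanded polystyrene = (1/0.147 − 1/0.292)/(4πk) = 3.378/(4π·0.0374) = 7.188 K/W
ΣR = 0.004302 + 7.188 = 7.192 K/W
Q = ΔT/ΣR = (-176 °C − 19.1 °C)/7.192 = -27.1 W
(Negative Q ⇒ heat flows inward; heat gain = 27.1 W.)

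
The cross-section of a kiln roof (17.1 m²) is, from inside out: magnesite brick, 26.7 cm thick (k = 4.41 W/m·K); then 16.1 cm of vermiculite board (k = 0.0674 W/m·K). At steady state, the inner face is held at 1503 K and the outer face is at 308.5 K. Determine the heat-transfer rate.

Resistance network (inner→outer):
  R_magnesite brick = L/(kA) = 0.267/(4.41·17.1) = 0.003541 K/W
  R_vermiculite board = L/(kA) = 0.161/(0.0674·17.1) = 0.1397 K/W
ΣR = 0.003541 + 0.1397 = 0.1432 K/W
Q = ΔT/ΣR = (1503 K − 308.5 K)/0.1432 = 8340 W

Q = 8.34 kW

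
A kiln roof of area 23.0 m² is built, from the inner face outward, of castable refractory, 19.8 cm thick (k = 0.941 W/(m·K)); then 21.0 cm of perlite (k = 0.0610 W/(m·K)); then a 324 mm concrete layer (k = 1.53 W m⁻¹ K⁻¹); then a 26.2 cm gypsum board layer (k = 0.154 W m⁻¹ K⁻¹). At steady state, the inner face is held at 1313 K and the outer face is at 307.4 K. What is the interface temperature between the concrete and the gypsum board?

T = 615 K

Resistance network (inner→outer):
  R_castable refractory = L/(kA) = 0.198/(0.941·23.0) = 0.009148 K/W
  R_perlite = L/(kA) = 0.210/(0.0610·23.0) = 0.1497 K/W
  R_concrete = L/(kA) = 0.324/(1.53·23.0) = 0.009207 K/W
  R_gypsum board = L/(kA) = 0.262/(0.154·23.0) = 0.07397 K/W
ΣR = 0.009148 + 0.1497 + 0.009207 + 0.07397 = 0.2420 K/W
Q = ΔT/ΣR = (1313 K − 307.4 K)/0.2420 = 4155 W
From the inner boundary to the concrete/gypsum board interface, ΣR_partial = 0.1681 K/W.
T_interface = T_in − Q·ΣR_partial = 1313 K − (4155)(0.1681) = 615 K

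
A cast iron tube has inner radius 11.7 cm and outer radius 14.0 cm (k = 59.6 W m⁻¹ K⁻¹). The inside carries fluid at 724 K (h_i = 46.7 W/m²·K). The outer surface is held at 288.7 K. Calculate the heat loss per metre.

Q' = 14.7 kW/m

Series thermal resistances, inner to outer:
  R'_conv,in = 1/(2πr h) = 1/(2π·0.117·46.7) = 0.02913 m·K/W
  R'_cast iron = ln(0.140/0.117)/(2πk) = 0.1795/(2π·59.6) = 4.792×10^-4 m·K/W
ΣR = 0.02913 + 4.792×10^-4 = 0.02961 m·K/W
Q' = ΔT/ΣR = (724 K − 288.7 K)/0.02961 = 14700 W/m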